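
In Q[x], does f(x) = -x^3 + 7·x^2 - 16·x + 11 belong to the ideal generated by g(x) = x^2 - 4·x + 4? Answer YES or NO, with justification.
NO

In Q[x] the ideal (g) consists of all multiples of g, so f ∈ (g) iff g | f, i.e. iff the remainder of f on division by g is 0. Divide f by g (g is monic, so eliminate the leading term of the running remainder at each step):
  leading term -x^3: subtract (-x)·g(x) = -x^3 + 4·x^2 - 4·x, leaving 3·x^2 - 12·x + 11
  leading term 3·x^2: subtract (3)·g(x) = 3·x^2 - 12·x + 12, leaving -1
The remainder r(x) = -1 ≠ 0 (and deg r < deg g), so g ∤ f, i.e. f ∉ (g).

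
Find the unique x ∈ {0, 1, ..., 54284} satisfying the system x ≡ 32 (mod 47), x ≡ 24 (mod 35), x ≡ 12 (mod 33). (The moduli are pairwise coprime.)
x ≡ 25224 (mod 54285); the representative in [0, 54285) is 25224

The moduli 47, 35, 33 are pairwise coprime, so by the CRT there is a unique solution mod 47·35·33 = 54285.
Solve by successive substitution. Start with x ≡ 32 (mod 47).
  Combine with x ≡ 24 (mod 35): write x = 32 + 47·t and require 32 + 47·t ≡ 24 (mod 35), i.e. 47·t ≡ 24 − 32 ≡ 27 (mod 35). Since 47^(−1) ≡ 3 (mod 35) (47 ≡ 12 (mod 35)), t ≡ 3·27 ≡ 11 (mod 35). So x ≡ 32 + 47·11 = 549 (mod 1645).
  Combine with x ≡ 12 (mod 33): write x = 549 + 1645·t and require 549 + 1645·t ≡ 12 (mod 33), i.e. 1645·t ≡ 12 − 549 ≡ 24 (mod 33). Since 1645^(−1) ≡ 13 (mod 33) (1645 ≡ 28 (mod 33)), t ≡ 13·24 ≡ 15 (mod 33). So x ≡ 549 + 1645·15 = 25224 (mod 54285).
Unique solution in [0, 54285): x = 25224.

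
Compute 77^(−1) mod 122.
77^(−1) ≡ 103 (mod 122)

Apply the extended Euclidean algorithm to (122, 77), tracking rows (r, s, t) with s·122 + t·77 = r. Each division r_prev = q·r_cur + r_new produces the new row as (previous row) − q·(current row):
  row A: (122, 1, 0)   [1·122 + 0·77 = 122]
  row B: (77, 0, 1)   [0·122 + 1·77 = 77]
  122 = 1·77 + 45   → row C = row A − 1·row B = (45, 1, −1)   [check: 1·122 − 1·77 = 45]
  77 = 1·45 + 32   → row D = row B − 1·row C = (32, −1, 2)   [check: −1·122 + 2·77 = 32]
  45 = 1·32 + 13   → row E = row C − 1·row D = (13, 2, −3)   [check: 2·122 − 3·77 = 13]
  32 = 2·13 + 6   → row F = row D − 2·row E = (6, −5, 8)   [check: −5·122 + 8·77 = 6]
  13 = 2·6 + 1   → row G = row E − 2·row F = (1, 12, −19)   [check: 12·122 − 19·77 = 1]
  6 = 6·1 + 0   → remainder 0, stop. gcd = 1 (last nonzero row G).
The gcd is 1, so 77 is invertible mod 122. The last nonzero row gives 12·122 − 19·77 = 1, so t = −19. So 77^(−1) ≡ −19 ≡ 103 (mod 122). Verify: 77 · 103 = 7931 ≡ 1 (mod 122). ✓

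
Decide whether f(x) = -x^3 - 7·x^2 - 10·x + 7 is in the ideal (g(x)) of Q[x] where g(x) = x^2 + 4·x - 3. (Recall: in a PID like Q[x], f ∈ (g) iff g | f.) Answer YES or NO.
NO

In Q[x] the ideal (g) consists of all multiples of g, so f ∈ (g) iff g | f, i.e. iff the remainder of f on division by g is 0. Divide f by g (g is monic, so eliminate the leading term of the running remainder at each step):
  leading term -x^3: subtract (-x)·g(x) = -x^3 - 4·x^2 + 3·x, leaving -3·x^2 - 13·x + 7
  leading term -3·x^2: subtract (-3)·g(x) = -3·x^2 - 12·x + 9, leaving -x - 2
The remainder r(x) = -x - 2 ≠ 0 (and deg r < deg g), so g ∤ f, i.e. f ∉ (g).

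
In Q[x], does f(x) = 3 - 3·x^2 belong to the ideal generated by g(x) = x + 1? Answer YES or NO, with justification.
YES

In Q[x] the ideal (g) consists of all multiples of g, so f ∈ (g) iff g | f, i.e. iff the remainder of f on division by g is 0. Divide f by g (g is monic, so eliminate the leading term of the running remainder at each step):
  leading term -3·x^2: subtract (-3·x)·g(x) = -3·x^2 - 3·x, leaving 3·x + 3
  leading term 3·x: subtract (3)·g(x) = 3·x + 3, leaving 0
The remainder is 0, so f(x) = g(x) · h(x) with h(x) = 3 - 3·x. Hence g | f, i.e. f ∈ (g).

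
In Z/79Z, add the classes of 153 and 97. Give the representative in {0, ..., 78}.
Reduce the summands first: 153 ≡ 74, 97 ≡ 18 (mod 79), so 153 + 97 ≡ 74 + 18 (mod 79). 74 + 18 = 92; 92 = 1·79 + 13, so (153 + 97) mod 79 = 13.

Final answer: 13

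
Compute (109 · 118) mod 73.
Reduce the factors first: 109 ≡ 36, 118 ≡ 45 (mod 73), so 109 · 118 ≡ 36 · 45 (mod 73). 36 · 45 = 1620. Dividing by 73: 1620 = 22·73 + 14. So (109 · 118) mod 73 = 14.

Final answer: 14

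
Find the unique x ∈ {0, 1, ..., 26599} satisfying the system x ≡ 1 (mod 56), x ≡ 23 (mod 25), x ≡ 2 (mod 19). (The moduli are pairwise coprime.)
The moduli 56, 25, 19 are pairwise coprime, so by the CRT there is a unique solution mod 56·25·19 = 26600.
Solve by successive substitution. Start with x ≡ 1 (mod 56).
  Combine with x ≡ 23 (mod 25): write x = 1 + 56·t and require 1 + 56·t ≡ 23 (mod 25), i.e. 56·t ≡ 23 − 1 ≡ 22 (mod 25). Since 56^(−1) ≡ 21 (mod 25) (56 ≡ 6 (mod 25)), t ≡ 21·22 ≡ 12 (mod 25). So x ≡ 1 + 56·12 = 673 (mod 1400).
  Combine with x ≡ 2 (mod 19): write x = 673 + 1400·t and require 673 + 1400·t ≡ 2 (mod 19), i.e. 1400·t ≡ 2 − 673 ≡ 13 (mod 19). Since 1400^(−1) ≡ 3 (mod 19) (1400 ≡ 13 (mod 19)), t ≡ 3·13 ≡ 1 (mod 19). So x ≡ 673 + 1400·1 = 2073 (mod 26600).
Unique solution in [0, 26600): x = 2073.

Final answer: x ≡ 2073 (mod 26600); the representative in [0, 26600) is 2073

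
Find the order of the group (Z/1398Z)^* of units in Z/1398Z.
|(Z/1398Z)^*| = 464

(Z/1398Z)^* consists of the classes a with gcd(a, 1398) = 1, so its order is φ(1398). φ is multiplicative, with φ(p^e) = p^e − p^(e−1). Factorise 1398 = 2 · 3 · 233. Then
  φ(1398) = (2 − 1) · (3 − 1) · (233 − 1) = 1 · 2 · 232 = 464.
Thus |(Z/1398Z)^*| = 464.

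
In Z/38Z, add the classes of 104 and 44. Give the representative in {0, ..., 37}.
Reduce the summands first: 104 ≡ 28, 44 ≡ 6 (mod 38), so 104 + 44 ≡ 28 + 6 (mod 38). 28 + 6 = 34; 34 = 0·38 + 34, so (104 + 44) mod 38 = 34.

Final answer: 34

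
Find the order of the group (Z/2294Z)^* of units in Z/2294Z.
|(Z/2294Z)^*| = 1080

(Z/2294Z)^* consists of the classes a with gcd(a, 2294) = 1, so its order is φ(2294). φ is multiplicative, with φ(p^e) = p^e − p^(e−1). Factorise 2294 = 2 · 31 · 37. Then
  φ(2294) = (2 − 1) · (31 − 1) · (37 − 1) = 1 · 30 · 36 = 1080.
Thus |(Z/2294Z)^*| = 1080.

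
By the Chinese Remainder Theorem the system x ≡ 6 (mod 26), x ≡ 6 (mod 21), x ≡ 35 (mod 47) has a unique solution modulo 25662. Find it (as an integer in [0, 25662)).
The moduli 26, 21, 47 are pairwise coprime, so by the CRT there is a unique solution mod 26·21·47 = 25662.
Solve by successive substitution. Start with x ≡ 6 (mod 26).
  Combine with x ≡ 6 (mod 21): write x = 6 + 26·t and require 6 + 26·t ≡ 6 (mod 21), i.e. 26·t ≡ 6 − 6 ≡ 0 (mod 21). Since 26^(−1) ≡ 17 (mod 21) (26 ≡ 5 (mod 21)), t ≡ 17·0 ≡ 0 (mod 21). So x ≡ 6 + 26·0 = 6 (mod 546).
  Combine with x ≡ 35 (mod 47): write x = 6 + 546·t and require 6 + 546·t ≡ 35 (mod 47), i.e. 546·t ≡ 35 − 6 ≡ 29 (mod 47). Since 546^(−1) ≡ 13 (mod 47) (546 ≡ 29 (mod 47)), t ≡ 13·29 ≡ 1 (mod 47). So x ≡ 6 + 546·1 = 552 (mod 25662).
Unique solution in [0, 25662): x = 552.

Final answer: x ≡ 552 (mod 25662); the representative in [0, 25662) is 552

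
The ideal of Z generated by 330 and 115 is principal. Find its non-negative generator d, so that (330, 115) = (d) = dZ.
(330, 115) = (5); d = 5

In the PID Z, (a, b) is generated by gcd(a, b). Compute gcd(330, 115) with the extended Euclidean algorithm, tracking rows (r, s, t) with s·330 + t·115 = r:
  row A: (330, 1, 0)   [1·330 + 0·115 = 330]
  row B: (115, 0, 1)   [0·330 + 1·115 = 115]
  330 = 2·115 + 100   → row C = row A − 2·row B = (100, 1, −2)   [check: 1·330 − 2·115 = 100]
  115 = 1·100 + 15   → row D = row B − 1·row C = (15, −1, 3)   [check: −1·330 + 3·115 = 15]
  100 = 6·15 + 10   → row E = row C − 6·row D = (10, 7, −20)   [check: 7·330 − 20·115 = 10]
  15 = 1·10 + 5   → row F = row D − 1·row E = (5, −8, 23)   [check: −8·330 + 23·115 = 5]
  10 = 2·5 + 0   → remainder 0, stop. gcd = 5 (last nonzero row F).
So gcd(330, 115) = 5, with Bézout identity −8·330 + 23·115 = 5. Containment (⊇): the Bézout identity exhibits 5 as an element of (330, 115), giving (5) ⊆ (330, 115). Containment (⊆): since 5 | 330 and 5 | 115 (330 = 5·66, 115 = 5·23), every Z-linear combination of 330 and 115 is divisible by 5, so (330, 115) ⊆ (5). Therefore (330, 115) = (5), d = 5.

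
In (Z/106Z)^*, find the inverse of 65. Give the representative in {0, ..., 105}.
65^(−1) ≡ 31 (mod 106)

Apply the extended Euclidean algorithm to (106, 65), tracking rows (r, s, t) with s·106 + t·65 = r. Each division r_prev = q·r_cur + r_new produces the new row as (previous row) − q·(current row):
  row A: (106, 1, 0)   [1·106 + 0·65 = 106]
  row B: (65, 0, 1)   [0·106 + 1·65 = 65]
  106 = 1·65 + 41   → row C = row A − 1·row B = (41, 1, −1)   [check: 1·106 − 1·65 = 41]
  65 = 1·41 + 24   → row D = row B − 1·row C = (24, −1, 2)   [check: −1·106 + 2·65 = 24]
  41 = 1·24 + 17   → row E = row C − 1·row D = (17, 2, −3)   [check: 2·106 − 3·65 = 17]
  24 = 1·17 + 7   → row F = row D − 1·row E = (7, −3, 5)   [check: −3·106 + 5·65 = 7]
  17 = 2·7 + 3   → row G = row E − 2·row F = (3, 8, −13)   [check: 8·106 − 13·65 = 3]
  7 = 2·3 + 1   → row H = row F − 2·row G = (1, −19, 31)   [check: −19·106 + 31·65 = 1]
  3 = 3·1 + 0   → remainder 0, stop. gcd = 1 (last nonzero row H).
The gcd is 1, so 65 is invertible mod 106. The last nonzero row gives −19·106 + 31·65 = 1, so t = 31. So 65^(−1) ≡ 31 (mod 106). Verify: 65 · 31 = 2015 ≡ 1 (mod 106). ✓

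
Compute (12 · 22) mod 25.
Both factors are already reduced mod 25. 12 · 22 = 264. Dividing by 25: 264 = 10·25 + 14. So (12 · 22) mod 25 = 14.

Final answer: 14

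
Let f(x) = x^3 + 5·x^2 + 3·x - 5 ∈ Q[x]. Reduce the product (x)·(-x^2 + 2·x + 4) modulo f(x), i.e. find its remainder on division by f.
a · b ≡ 7·x^2 + 7·x - 5 (mod f(x))

First multiply in Q[x] without reducing: a · b = -x^3 + 2·x^2 + 4·x. Now divide by f(x) = x^3 + 5·x^2 + 3·x - 5, eliminating the leading term at each step:
  leading term -x^3: subtract (-1)·f(x) = -x^3 - 5·x^2 - 3·x + 5, leaving 7·x^2 + 7·x - 5
The degree is now < 3, so this is the remainder. Hence a · b ≡ 7·x^2 + 7·x - 5 in Q[x]/(f).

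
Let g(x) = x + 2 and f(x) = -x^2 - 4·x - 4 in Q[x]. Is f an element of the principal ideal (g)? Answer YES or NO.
YES

In Q[x] the ideal (g) consists of all multiples of g, so f ∈ (g) iff g | f, i.e. iff the remainder of f on division by g is 0. Divide f by g (g is monic, so eliminate the leading term of the running remainder at each step):
  leading term -x^2: subtract (-x)·g(x) = -x^2 - 2·x, leaving -2·x - 4
  leading term -2·x: subtract (-2)·g(x) = -2·x - 4, leaving 0
The remainder is 0, so f(x) = g(x) · h(x) with h(x) = -x - 2. Hence g | f, i.e. f ∈ (g).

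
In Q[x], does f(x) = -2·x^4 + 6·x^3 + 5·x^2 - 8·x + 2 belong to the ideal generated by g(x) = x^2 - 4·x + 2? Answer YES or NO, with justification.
In Q[x] the ideal (g) consists of all multiples of g, so f ∈ (g) iff g | f, i.e. iff the remainder of f on division by g is 0. Divide f by g (g is monic, so eliminate the leading term of the running remainder at each step):
  leading term -2·x^4: subtract (-2·x^2)·g(x) = -2·x^4 + 8·x^3 - 4·x^2, leaving -2·x^3 + 9·x^2 - 8·x + 2
  leading term -2·x^3: subtract (-2·x)·g(x) = -2·x^3 + 8·x^2 - 4·x, leaving x^2 - 4·x + 2
  leading term x^2: subtract (1)·g(x) = x^2 - 4·x + 2, leaving 0
The remainder is 0, so f(x) = g(x) · h(x) with h(x) = -2·x^2 - 2·x + 1. Hence g | f, i.e. f ∈ (g).

Final answer: YES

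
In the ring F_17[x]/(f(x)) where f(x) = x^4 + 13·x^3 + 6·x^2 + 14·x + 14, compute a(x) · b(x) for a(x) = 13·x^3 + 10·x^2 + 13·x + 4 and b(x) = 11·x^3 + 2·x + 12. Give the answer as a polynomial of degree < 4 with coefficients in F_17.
Multiply as integer polynomials: a · b = 143·x^6 + 110·x^5 + 169·x^4 + 220·x^3 + 146·x^2 + 164·x + 48. Reducing coefficients mod 17: a · b ≡ 7·x^6 + 8·x^5 + 16·x^4 + 16·x^3 + 10·x^2 + 11·x + 14. Now divide by f(x) = x^4 + 13·x^3 + 6·x^2 + 14·x + 14 in F_17[x], eliminating the leading term at each step:
  leading term 7·x^6: subtract (7·x^2)·f(x) = 7·x^6 + 6·x^5 + 8·x^4 + 13·x^3 + 13·x^2, leaving 2·x^5 + 8·x^4 + 3·x^3 + 14·x^2 + 11·x + 14 (coefficients mod 17)
  leading term 2·x^5: subtract (2·x)·f(x) = 2·x^5 + 9·x^4 + 12·x^3 + 11·x^2 + 11·x, leaving 16·x^4 + 8·x^3 + 3·x^2 + 14 (coefficients mod 17)
  leading term 16·x^4: subtract (16)·f(x) = 16·x^4 + 4·x^3 + 11·x^2 + 3·x + 3, leaving 4·x^3 + 9·x^2 + 14·x + 11 (coefficients mod 17)
The degree is now < 4, so this is the remainder. Hence a · b ≡ 4·x^3 + 9·x^2 + 14·x + 11 in F_17[x]/(f).

Final answer: a · b ≡ 4·x^3 + 9·x^2 + 14·x + 11 (mod f(x))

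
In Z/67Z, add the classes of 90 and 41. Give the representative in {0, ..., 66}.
Reduce the summands first: 90 ≡ 23 (mod 67), so 90 + 41 ≡ 23 + 41 (mod 67). 23 + 41 = 64; 64 = 0·67 + 64, so (90 + 41) mod 67 = 64.

Final answer: 64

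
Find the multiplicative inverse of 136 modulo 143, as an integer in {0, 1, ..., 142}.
Apply the extended Euclidean algorithm to (143, 136), tracking rows (r, s, t) with s·143 + t·136 = r. Each division r_prev = q·r_cur + r_new produces the new row as (previous row) − q·(current row):
  row A: (143, 1, 0)   [1·143 + 0·136 = 143]
  row B: (136, 0, 1)   [0·143 + 1·136 = 136]
  143 = 1·136 + 7   → row C = row A − 1·row B = (7, 1, −1)   [check: 1·143 − 1·136 = 7]
  136 = 19·7 + 3   → row D = row B − 19·row C = (3, −19, 20)   [check: −19·143 + 20·136 = 3]
  7 = 2·3 + 1   → row E = row C − 2·row D = (1, 39, −41)   [check: 39·143 − 41·136 = 1]
  3 = 3·1 + 0   → remainder 0, stop. gcd = 1 (last nonzero row E).
The gcd is 1, so 136 is invertible mod 143. The last nonzero row gives 39·143 − 41·136 = 1, so t = −41. So 136^(−1) ≡ −41 ≡ 102 (mod 143). Verify: 136 · 102 = 13872 ≡ 1 (mod 143). ✓

Final answer: 136^(−1) ≡ 102 (mod 143)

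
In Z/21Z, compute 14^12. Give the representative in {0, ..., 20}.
7

Use repeated squaring. Binary(12) = 1100. Walk through the bits of the exponent 12 left-to-right: at each bit after the leading one, square the running value, then multiply by 14 if the bit is 1 (always reducing mod 21):
  bit 1 = 1 (leading): start with 14.
  bit 2 = 1: square 14^2 = 196 ≡ 7; bit is 1, so multiply 7·14 = 98 ≡ 14 (mod 21).
  bit 3 = 0: square 14^2 = 196 ≡ 7 (mod 21).
  bit 4 = 0: square 7^2 = 49 ≡ 7 (mod 21).
Final value: 14^12 ≡ 7 (mod 21).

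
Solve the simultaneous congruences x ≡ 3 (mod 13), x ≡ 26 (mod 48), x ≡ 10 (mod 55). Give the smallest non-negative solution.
x ≡ 27290 (mod 34320); the representative in [0, 34320) is 27290

The moduli 13, 48, 55 are pairwise coprime, so by the CRT there is a unique solution mod 13·48·55 = 34320.
Solve by successive substitution. Start with x ≡ 3 (mod 13).
  Combine with x ≡ 26 (mod 48): write x = 3 + 13·t and require 3 + 13·t ≡ 26 (mod 48), i.e. 13·t ≡ 26 − 3 ≡ 23 (mod 48). Since 13^(−1) ≡ 37 (mod 48), t ≡ 37·23 ≡ 35 (mod 48). So x ≡ 3 + 13·35 = 458 (mod 624).
  Combine with x ≡ 10 (mod 55): write x = 458 + 624·t and require 458 + 624·t ≡ 10 (mod 55), i.e. 624·t ≡ 10 − 458 ≡ 47 (mod 55). Since 624^(−1) ≡ 29 (mod 55) (624 ≡ 19 (mod 55)), t ≡ 29·47 ≡ 43 (mod 55). So x ≡ 458 + 624·43 = 27290 (mod 34320).
Unique solution in [0, 34320): x = 27290.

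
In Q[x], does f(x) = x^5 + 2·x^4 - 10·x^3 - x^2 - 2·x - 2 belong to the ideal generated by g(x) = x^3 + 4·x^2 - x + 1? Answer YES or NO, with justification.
NO

In Q[x] the ideal (g) consists of all multiples of g, so f ∈ (g) iff g | f, i.e. iff the remainder of f on division by g is 0. Divide f by g (g is monic, so eliminate the leading term of the running remainder at each step):
  leading term x^5: subtract (x^2)·g(x) = x^5 + 4·x^4 - x^3 + x^2, leaving -2·x^4 - 9·x^3 - 2·x^2 - 2·x - 2
  leading term -2·x^4: subtract (-2·x)·g(x) = -2·x^4 - 8·x^3 + 2·x^2 - 2·x, leaving -x^3 - 4·x^2 - 2
  leading term -x^3: subtract (-1)·g(x) = -x^3 - 4·x^2 + x - 1, leaving -x - 1
The remainder r(x) = -x - 1 ≠ 0 (and deg r < deg g), so g ∤ f, i.e. f ∉ (g).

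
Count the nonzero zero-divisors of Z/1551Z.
In Z/1551Z each nonzero element is either a unit (gcd with 1551 is 1) or a zero-divisor (gcd > 1). The number of units is φ(1551): factorise 1551 = 3 · 11 · 47, so φ(1551) = (3 − 1) · (11 − 1) · (47 − 1) = 2 · 10 · 46 = 920. The nonzero elements number 1551 − 1 = 1550. Hence the nonzero zero-divisors number 1550 − 920 = 630.

Final answer: Z/1551Z has 630 nonzero zero-divisors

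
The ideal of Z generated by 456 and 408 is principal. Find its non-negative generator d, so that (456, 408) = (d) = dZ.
In the PID Z, (a, b) is generated by gcd(a, b). Compute gcd(456, 408) with the extended Euclidean algorithm, tracking rows (r, s, t) with s·456 + t·408 = r:
  row A: (456, 1, 0)   [1·456 + 0·408 = 456]
  row B: (408, 0, 1)   [0·456 + 1·408 = 408]
  456 = 1·408 + 48   → row C = row A − 1·row B = (48, 1, −1)   [check: 1·456 − 1·408 = 48]
  408 = 8·48 + 24   → row D = row B − 8·row C = (24, −8, 9)   [check: −8·456 + 9·408 = 24]
  48 = 2·24 + 0   → remainder 0, stop. gcd = 24 (last nonzero row D).
So gcd(456, 408) = 24, with Bézout identity −8·456 + 9·408 = 24. Containment (⊇): the Bézout identity exhibits 24 as an element of (456, 408), giving (24) ⊆ (456, 408). Containment (⊆): since 24 | 456 and 24 | 408 (456 = 24·19, 408 = 24·17), every Z-linear combination of 456 and 408 is divisible by 24, so (456, 408) ⊆ (24). Therefore (456, 408) = (24), d = 24.

Final answer: (456, 408) = (24); d = 24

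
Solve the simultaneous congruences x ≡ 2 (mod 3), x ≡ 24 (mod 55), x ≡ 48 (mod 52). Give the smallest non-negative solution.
The moduli 3, 55, 52 are pairwise coprime, so by the CRT there is a unique solution mod 3·55·52 = 8580.
Solve by successive substitution. Start with x ≡ 2 (mod 3).
  Combine with x ≡ 24 (mod 55): write x = 2 + 3·t and require 2 + 3·t ≡ 24 (mod 55), i.e. 3·t ≡ 24 − 2 ≡ 22 (mod 55). Since 3^(−1) ≡ 37 (mod 55), t ≡ 37·22 ≡ 44 (mod 55). So x ≡ 2 + 3·44 = 134 (mod 165).
  Combine with x ≡ 48 (mod 52): write x = 134 + 165·t and require 134 + 165·t ≡ 48 (mod 52), i.e. 165·t ≡ 48 − 134 ≡ 18 (mod 52). Since 165^(−1) ≡ 29 (mod 52) (165 ≡ 9 (mod 52)), t ≡ 29·18 ≡ 2 (mod 52). So x ≡ 134 + 165·2 = 464 (mod 8580).
Unique solution in [0, 8580): x = 464.

Final answer: x ≡ 464 (mod 8580); the representative in [0, 8580) is 464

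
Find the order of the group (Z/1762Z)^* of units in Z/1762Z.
(Z/1762Z)^* consists of the classes a with gcd(a, 1762) = 1, so its order is φ(1762). φ is multiplicative, with φ(p^e) = p^e − p^(e−1). Factorise 1762 = 2 · 881. Then
  φ(1762) = (2 − 1) · (881 − 1) = 1 · 880 = 880.
Thus |(Z/1762Z)^*| = 880.

Final answer: |(Z/1762Z)^*| = 880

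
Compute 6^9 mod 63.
27

Use repeated squaring. Binary(9) = 1001. Walk through the bits of the exponent 9 left-to-right: at each bit after the leading one, square the running value, then multiply by 6 if the bit is 1 (always reducing mod 63):
  bit 1 = 1 (leading): start with 6.
  bit 2 = 0: square 6^2 = 36 (mod 63).
  bit 3 = 0: square 36^2 = 1296 ≡ 36 (mod 63).
  bit 4 = 1: square 36^2 = 1296 ≡ 36; bit is 1, so multiply 36·6 = 216 ≡ 27 (mod 63).
Final value: 6^9 ≡ 27 (mod 63).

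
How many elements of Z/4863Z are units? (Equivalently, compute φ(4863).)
An element a ∈ Z/4863Z is a unit iff gcd(a, 4863) = 1, so the number of units is φ(4863). φ is multiplicative, with φ(p^e) = p^e − p^(e−1). Factorise 4863 = 3 · 1621. Then
  φ(4863) = (3 − 1) · (1621 − 1) = 2 · 1620 = 3240.

Final answer: Z/4863Z has φ(4863) = 3240 units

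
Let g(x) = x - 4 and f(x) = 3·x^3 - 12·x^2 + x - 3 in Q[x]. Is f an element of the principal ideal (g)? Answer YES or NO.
NO

In Q[x] the ideal (g) consists of all multiples of g, so f ∈ (g) iff g | f, i.e. iff the remainder of f on division by g is 0. Divide f by g (g is monic, so eliminate the leading term of the running remainder at each step):
  leading term 3·x^3: subtract (3·x^2)·g(x) = 3·x^3 - 12·x^2, leaving x - 3
  leading term x: subtract (1)·g(x) = x - 4, leaving 1
The remainder r(x) = 1 ≠ 0 (and deg r < deg g), so g ∤ f, i.e. f ∉ (g).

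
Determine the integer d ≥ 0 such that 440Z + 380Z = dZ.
In the PID Z, (a, b) is generated by gcd(a, b). Compute gcd(440, 380) with the extended Euclidean algorithm, tracking rows (r, s, t) with s·440 + t·380 = r:
  row A: (440, 1, 0)   [1·440 + 0·380 = 440]
  row B: (380, 0, 1)   [0·440 + 1·380 = 380]
  440 = 1·380 + 60   → row C = row A − 1·row B = (60, 1, −1)   [check: 1·440 − 1·380 = 60]
  380 = 6·60 + 20   → row D = row B − 6·row C = (20, −6, 7)   [check: −6·440 + 7·380 = 20]
  60 = 3·20 + 0   → remainder 0, stop. gcd = 20 (last nonzero row D).
So gcd(440, 380) = 20, with Bézout identity −6·440 + 7·380 = 20. Containment (⊇): the Bézout identity exhibits 20 as an element of (440, 380), giving (20) ⊆ (440, 380). Containment (⊆): since 20 | 440 and 20 | 380 (440 = 20·22, 380 = 20·19), every Z-linear combination of 440 and 380 is divisible by 20, so (440, 380) ⊆ (20). Therefore (440, 380) = (20), d = 20.

Final answer: (440, 380) = (20); d = 20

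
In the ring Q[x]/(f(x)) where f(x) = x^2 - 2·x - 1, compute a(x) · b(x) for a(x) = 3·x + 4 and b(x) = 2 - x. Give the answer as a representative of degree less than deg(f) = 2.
a · b ≡ 5 - 4·x (mod f(x))

First multiply in Q[x] without reducing: a · b = -3·x^2 + 2·x + 8. Now divide by f(x) = x^2 - 2·x - 1, eliminating the leading term at each step:
  leading term -3·x^2: subtract (-3)·f(x) = -3·x^2 + 6·x + 3, leaving 5 - 4·x
The degree is now < 2, so this is the remainder. Hence a · b ≡ 5 - 4·x in Q[x]/(f).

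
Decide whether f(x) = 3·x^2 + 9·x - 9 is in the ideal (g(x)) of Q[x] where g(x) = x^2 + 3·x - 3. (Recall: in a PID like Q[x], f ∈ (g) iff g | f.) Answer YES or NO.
In Q[x] the ideal (g) consists of all multiples of g, so f ∈ (g) iff g | f, i.e. iff the remainder of f on division by g is 0. Divide f by g (g is monic, so eliminate the leading term of the running remainder at each step):
  leading term 3·x^2: subtract (3)·g(x) = 3·x^2 + 9·x - 9, leaving 0
The remainder is 0, so f(x) = g(x) · h(x) with h(x) = 3. Hence g | f, i.e. f ∈ (g).

Final answer: YES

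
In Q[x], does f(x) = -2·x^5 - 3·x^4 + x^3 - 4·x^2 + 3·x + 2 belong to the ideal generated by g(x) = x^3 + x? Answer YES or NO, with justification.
In Q[x] the ideal (g) consists of all multiples of g, so f ∈ (g) iff g | f, i.e. iff the remainder of f on division by g is 0. Divide f by g (g is monic, so eliminate the leading term of the running remainder at each step):
  leading term -2·x^5: subtract (-2·x^2)·g(x) = -2·x^5 - 2·x^3, leaving -3·x^4 + 3·x^3 - 4·x^2 + 3·x + 2
  leading term -3·x^4: subtract (-3·x)·g(x) = -3·x^4 - 3·x^2, leaving 3·x^3 - x^2 + 3·x + 2
  leading term 3·x^3: subtract (3)·g(x) = 3·x^3 + 3·x, leaving 2 - x^2
The remainder r(x) = 2 - x^2 ≠ 0 (and deg r < deg g), so g ∤ f, i.e. f ∉ (g).

Final answer: NO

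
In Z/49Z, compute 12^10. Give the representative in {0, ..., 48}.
Use repeated squaring. Binary(10) = 1010. Walk through the bits of the exponent 10 left-to-right: at each bit after the leading one, square the running value, then multiply by 12 if the bit is 1 (always reducing mod 49):
  bit 1 = 1 (leading): start with 12.
  bit 2 = 0: square 12^2 = 144 ≡ 46 (mod 49).
  bit 3 = 1: square 46^2 = 2116 ≡ 9; bit is 1, so multiply 9·12 = 108 ≡ 10 (mod 49).
  bit 4 = 0: square 10^2 = 100 ≡ 2 (mod 49).
Final value: 12^10 ≡ 2 (mod 49).

Final answer: 2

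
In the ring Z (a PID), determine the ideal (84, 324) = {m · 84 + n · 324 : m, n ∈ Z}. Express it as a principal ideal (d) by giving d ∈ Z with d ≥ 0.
In the PID Z, (a, b) is generated by gcd(a, b). Compute gcd(324, 84) with the extended Euclidean algorithm, tracking rows (r, s, t) with s·324 + t·84 = r:
  row A: (324, 1, 0)   [1·324 + 0·84 = 324]
  row B: (84, 0, 1)   [0·324 + 1·84 = 84]
  324 = 3·84 + 72   → row C = row A − 3·row B = (72, 1, −3)   [check: 1·324 − 3·84 = 72]
  84 = 1·72 + 12   → row D = row B − 1·row C = (12, −1, 4)   [check: −1·324 + 4·84 = 12]
  72 = 6·12 + 0   → remainder 0, stop. gcd = 12 (last nonzero row D).
So gcd(84, 324) = 12, with Bézout identity −1·324 + 4·84 = 12. Containment (⊇): the Bézout identity exhibits 12 as an element of (84, 324), giving (12) ⊆ (84, 324). Containment (⊆): since 12 | 84 and 12 | 324 (84 = 12·7, 324 = 12·27), every Z-linear combination of 84 and 324 is divisible by 12, so (84, 324) ⊆ (12). Therefore (84, 324) = (12), d = 12.

Final answer: (84, 324) = (12); d = 12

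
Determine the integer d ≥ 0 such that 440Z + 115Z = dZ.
(440, 115) = (5); d = 5

In the PID Z, (a, b) is generated by gcd(a, b). Compute gcd(440, 115) with the extended Euclidean algorithm, tracking rows (r, s, t) with s·440 + t·115 = r:
  row A: (440, 1, 0)   [1·440 + 0·115 = 440]
  row B: (115, 0, 1)   [0·440 + 1·115 = 115]
  440 = 3·115 + 95   → row C = row A − 3·row B = (95, 1, −3)   [check: 1·440 − 3·115 = 95]
  115 = 1·95 + 20   → row D = row B − 1·row C = (20, −1, 4)   [check: −1·440 + 4·115 = 20]
  95 = 4·20 + 15   → row E = row C − 4·row D = (15, 5, −19)   [check: 5·440 − 19·115 = 15]
  20 = 1·15 + 5   → row F = row D − 1·row E = (5, −6, 23)   [check: −6·440 + 23·115 = 5]
  15 = 3·5 + 0   → remainder 0, stop. gcd = 5 (last nonzero row F).
So gcd(440, 115) = 5, with Bézout identity −6·440 + 23·115 = 5. Containment (⊇): the Bézout identity exhibits 5 as an element of (440, 115), giving (5) ⊆ (440, 115). Containment (⊆): since 5 | 440 and 5 | 115 (440 = 5·88, 115 = 5·23), every Z-linear combination of 440 and 115 is divisible by 5, so (440, 115) ⊆ (5). Therefore (440, 115) = (5), d = 5.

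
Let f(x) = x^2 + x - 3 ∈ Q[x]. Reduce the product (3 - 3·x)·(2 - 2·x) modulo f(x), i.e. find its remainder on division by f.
First multiply in Q[x] without reducing: a · b = 6·x^2 - 12·x + 6. Now divide by f(x) = x^2 + x - 3, eliminating the leading term at each step:
  leading term 6·x^2: subtract (6)·f(x) = 6·x^2 + 6·x - 18, leaving 24 - 18·x
The degree is now < 2, so this is the remainder. Hence a · b ≡ 24 - 18·x in Q[x]/(f).

Final answer: a · b ≡ 24 - 18·x (mod f(x))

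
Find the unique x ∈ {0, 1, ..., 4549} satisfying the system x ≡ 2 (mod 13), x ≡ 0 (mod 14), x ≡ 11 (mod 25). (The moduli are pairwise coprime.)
The moduli 13, 14, 25 are pairwise coprime, so by the CRT there is a unique solution mod 13·14·25 = 4550.
Solve by successive substitution. Start with x ≡ 2 (mod 13).
  Combine with x ≡ 0 (mod 14): write x = 2 + 13·t and require 2 + 13·t ≡ 0 (mod 14), i.e. 13·t ≡ 0 − 2 ≡ 12 (mod 14). Since 13^(−1) ≡ 13 (mod 14), t ≡ 13·12 ≡ 2 (mod 14). So x ≡ 2 + 13·2 = 28 (mod 182).
  Combine with x ≡ 11 (mod 25): write x = 28 + 182·t and require 28 + 182·t ≡ 11 (mod 25), i.e. 182·t ≡ 11 − 28 ≡ 8 (mod 25). Since 182^(−1) ≡ 18 (mod 25) (182 ≡ 7 (mod 25)), t ≡ 18·8 ≡ 19 (mod 25). So x ≡ 28 + 182·19 = 3486 (mod 4550).
Unique solution in [0, 4550): x = 3486.

Final answer: x ≡ 3486 (mod 4550); the representative in [0, 4550) is 3486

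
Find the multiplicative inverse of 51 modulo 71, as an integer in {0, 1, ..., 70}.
51^(−1) ≡ 39 (mod 71)

Apply the extended Euclidean algorithm to (71, 51), tracking rows (r, s, t) with s·71 + t·51 = r. Each division r_prev = q·r_cur + r_new produces the new row as (previous row) − q·(current row):
  row A: (71, 1, 0)   [1·71 + 0·51 = 71]
  row B: (51, 0, 1)   [0·71 + 1·51 = 51]
  71 = 1·51 + 20   → row C = row A − 1·row B = (20, 1, −1)   [check: 1·71 − 1·51 = 20]
  51 = 2·20 + 11   → row D = row B − 2·row C = (11, −2, 3)   [check: −2·71 + 3·51 = 11]
  20 = 1·11 + 9   → row E = row C − 1·row D = (9, 3, −4)   [check: 3·71 − 4·51 = 9]
  11 = 1·9 + 2   → row F = row D − 1·row E = (2, −5, 7)   [check: −5·71 + 7·51 = 2]
  9 = 4·2 + 1   → row G = row E − 4·row F = (1, 23, −32)   [check: 23·71 − 32·51 = 1]
  2 = 2·1 + 0   → remainder 0, stop. gcd = 1 (last nonzero row G).
The gcd is 1, so 51 is invertible mod 71. The last nonzero row gives 23·71 − 32·51 = 1, so t = −32. So 51^(−1) ≡ −32 ≡ 39 (mod 71). Verify: 51 · 39 = 1989 ≡ 1 (mod 71). ✓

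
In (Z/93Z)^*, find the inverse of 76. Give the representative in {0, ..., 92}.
Apply the extended Euclidean algorithm to (93, 76), tracking rows (r, s, t) with s·93 + t·76 = r. Each division r_prev = q·r_cur + r_new produces the new row as (previous row) − q·(current row):
  row A: (93, 1, 0)   [1·93 + 0·76 = 93]
  row B: (76, 0, 1)   [0·93 + 1·76 = 76]
  93 = 1·76 + 17   → row C = row A − 1·row B = (17, 1, −1)   [check: 1·93 − 1·76 = 17]
  76 = 4·17 + 8   → row D = row B − 4·row C = (8, −4, 5)   [check: −4·93 + 5·76 = 8]
  17 = 2·8 + 1   → row E = row C − 2·row D = (1, 9, −11)   [check: 9·93 − 11·76 = 1]
  8 = 8·1 + 0   → remainder 0, stop. gcd = 1 (last nonzero row E).
The gcd is 1, so 76 is invertible mod 93. The last nonzero row gives 9·93 − 11·76 = 1, so t = −11. So 76^(−1) ≡ −11 ≡ 82 (mod 93). Verify: 76 · 82 = 6232 ≡ 1 (mod 93). ✓

Final answer: 76^(−1) ≡ 82 (mod 93)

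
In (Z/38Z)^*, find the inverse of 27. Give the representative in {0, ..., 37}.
Apply the extended Euclidean algorithm to (38, 27), tracking rows (r, s, t) with s·38 + t·27 = r. Each division r_prev = q·r_cur + r_new produces the new row as (previous row) − q·(current row):
  row A: (38, 1, 0)   [1·38 + 0·27 = 38]
  row B: (27, 0, 1)   [0·38 + 1·27 = 27]
  38 = 1·27 + 11   → row C = row A − 1·row B = (11, 1, −1)   [check: 1·38 − 1·27 = 11]
  27 = 2·11 + 5   → row D = row B − 2·row C = (5, −2, 3)   [check: −2·38 + 3·27 = 5]
  11 = 2·5 + 1   → row E = row C − 2·row D = (1, 5, −7)   [check: 5·38 − 7·27 = 1]
  5 = 5·1 + 0   → remainder 0, stop. gcd = 1 (last nonzero row E).
The gcd is 1, so 27 is invertible mod 38. The last nonzero row gives 5·38 − 7·27 = 1, so t = −7. So 27^(−1) ≡ −7 ≡ 31 (mod 38). Verify: 27 · 31 = 837 ≡ 1 (mod 38). ✓

Final answer: 27^(−1) ≡ 31 (mod 38)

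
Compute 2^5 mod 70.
32

Use repeated squaring. Binary(5) = 101. Walk through the bits of the exponent 5 left-to-right: at each bit after the leading one, square the running value, then multiply by 2 if the bit is 1 (always reducing mod 70):
  bit 1 = 1 (leading): start with 2.
  bit 2 = 0: square 2^2 = 4 (mod 70).
  bit 3 = 1: square 4^2 = 16; bit is 1, so multiply 16·2 = 32 (mod 70).
Final value: 2^5 ≡ 32 (mod 70).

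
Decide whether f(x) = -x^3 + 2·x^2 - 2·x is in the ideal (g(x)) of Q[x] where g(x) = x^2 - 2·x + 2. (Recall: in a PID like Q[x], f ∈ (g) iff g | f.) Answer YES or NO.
YES

In Q[x] the ideal (g) consists of all multiples of g, so f ∈ (g) iff g | f, i.e. iff the remainder of f on division by g is 0. Divide f by g (g is monic, so eliminate the leading term of the running remainder at each step):
  leading term -x^3: subtract (-x)·g(x) = -x^3 + 2·x^2 - 2·x, leaving 0
The remainder is 0, so f(x) = g(x) · h(x) with h(x) = -x. Hence g | f, i.e. f ∈ (g).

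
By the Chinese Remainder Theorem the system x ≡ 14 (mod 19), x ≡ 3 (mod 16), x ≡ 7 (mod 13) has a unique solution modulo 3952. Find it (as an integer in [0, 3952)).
x ≡ 3491 (mod 3952); the representative in [0, 3952) is 3491

The moduli 19, 16, 13 are pairwise coprime, so by the CRT there is a unique solution mod 19·16·13 = 3952.
Solve by successive substitution. Start with x ≡ 14 (mod 19).
  Combine with x ≡ 3 (mod 16): write x = 14 + 19·t and require 14 + 19·t ≡ 3 (mod 16), i.e. 19·t ≡ 3 − 14 ≡ 5 (mod 16). Since 19^(−1) ≡ 11 (mod 16) (19 ≡ 3 (mod 16)), t ≡ 11·5 ≡ 7 (mod 16). So x ≡ 14 + 19·7 = 147 (mod 304).
  Combine with x ≡ 7 (mod 13): write x = 147 + 304·t and require 147 + 304·t ≡ 7 (mod 13), i.e. 304·t ≡ 7 − 147 ≡ 3 (mod 13). Since 304^(−1) ≡ 8 (mod 13) (304 ≡ 5 (mod 13)), t ≡ 8·3 ≡ 11 (mod 13). So x ≡ 147 + 304·11 = 3491 (mod 3952).
Unique solution in [0, 3952): x = 3491.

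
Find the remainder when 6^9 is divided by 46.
16

Use repeated squaring. Binary(9) = 1001. Walk through the bits of the exponent 9 left-to-right: at each bit after the leading one, square the running value, then multiply by 6 if the bit is 1 (always reducing mod 46):
  bit 1 = 1 (leading): start with 6.
  bit 2 = 0: square 6^2 = 36 (mod 46).
  bit 3 = 0: square 36^2 = 1296 ≡ 8 (mod 46).
  bit 4 = 1: square 8^2 = 64 ≡ 18; bit is 1, so multiply 18·6 = 108 ≡ 16 (mod 46).
Final value: 6^9 ≡ 16 (mod 46).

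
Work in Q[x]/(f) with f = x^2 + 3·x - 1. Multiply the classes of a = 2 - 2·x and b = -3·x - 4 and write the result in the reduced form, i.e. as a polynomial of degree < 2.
a · b ≡ -16·x - 2 (mod f(x))

First multiply in Q[x] without reducing: a · b = 6·x^2 + 2·x - 8. Now divide by f(x) = x^2 + 3·x - 1, eliminating the leading term at each step:
  leading term 6·x^2: subtract (6)·f(x) = 6·x^2 + 18·x - 6, leaving -16·x - 2
The degree is now < 2, so this is the remainder. Hence a · b ≡ -16·x - 2 in Q[x]/(f).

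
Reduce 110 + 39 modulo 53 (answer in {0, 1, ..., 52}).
43

Reduce the summands first: 110 ≡ 4 (mod 53), so 110 + 39 ≡ 4 + 39 (mod 53). 4 + 39 = 43; 43 = 0·53 + 43, so (110 + 39) mod 53 = 43.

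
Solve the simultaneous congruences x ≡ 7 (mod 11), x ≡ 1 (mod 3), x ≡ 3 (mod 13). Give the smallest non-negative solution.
The moduli 11, 3, 13 are pairwise coprime, so by the CRT there is a unique solution mod 11·3·13 = 429.
Solve by successive substitution. Start with x ≡ 7 (mod 11).
  Combine with x ≡ 1 (mod 3): write x = 7 + 11·t and require 7 + 11·t ≡ 1 (mod 3), i.e. 11·t ≡ 1 − 7 ≡ 0 (mod 3). Since 11^(−1) ≡ 2 (mod 3) (11 ≡ 2 (mod 3)), t ≡ 2·0 ≡ 0 (mod 3). So x ≡ 7 + 11·0 = 7 (mod 33).
  Combine with x ≡ 3 (mod 13): write x = 7 + 33·t and require 7 + 33·t ≡ 3 (mod 13), i.e. 33·t ≡ 3 − 7 ≡ 9 (mod 13). Since 33^(−1) ≡ 2 (mod 13) (33 ≡ 7 (mod 13)), t ≡ 2·9 ≡ 5 (mod 13). So x ≡ 7 + 33·5 = 172 (mod 429).
Unique solution in [0, 429): x = 172.

Final answer: x ≡ 172 (mod 429); the representative in [0, 429) is 172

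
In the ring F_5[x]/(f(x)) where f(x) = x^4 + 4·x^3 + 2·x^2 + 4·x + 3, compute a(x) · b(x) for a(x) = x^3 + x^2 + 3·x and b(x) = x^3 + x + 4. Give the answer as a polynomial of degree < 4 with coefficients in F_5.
Multiply as integer polynomials: a · b = x^6 + x^5 + 4·x^4 + 5·x^3 + 7·x^2 + 12·x. Reducing coefficients mod 5: a · b ≡ x^6 + x^5 + 4·x^4 + 2·x^2 + 2·x. Now divide by f(x) = x^4 + 4·x^3 + 2·x^2 + 4·x + 3 in F_5[x], eliminating the leading term at each step:
  leading term x^6: subtract (x^2)·f(x) = x^6 + 4·x^5 + 2·x^4 + 4·x^3 + 3·x^2, leaving 2·x^5 + 2·x^4 + x^3 + 4·x^2 + 2·x (coefficients mod 5)
  leading term 2·x^5: subtract (2·x)·f(x) = 2·x^5 + 3·x^4 + 4·x^3 + 3·x^2 + x, leaving 4·x^4 + 2·x^3 + x^2 + x (coefficients mod 5)
  leading term 4·x^4: subtract (4)·f(x) = 4·x^4 + x^3 + 3·x^2 + x + 2, leaving x^3 + 3·x^2 + 3 (coefficients mod 5)
The degree is now < 4, so this is the remainder. Hence a · b ≡ x^3 + 3·x^2 + 3 in F_5[x]/(f).

Final answer: a · b ≡ x^3 + 3·x^2 + 3 (mod f(x))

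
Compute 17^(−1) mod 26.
17^(−1) ≡ 23 (mod 26)

Apply the extended Euclidean algorithm to (26, 17), tracking rows (r, s, t) with s·26 + t·17 = r. Each division r_prev = q·r_cur + r_new produces the new row as (previous row) − q·(current row):
  row A: (26, 1, 0)   [1·26 + 0·17 = 26]
  row B: (17, 0, 1)   [0·26 + 1·17 = 17]
  26 = 1·17 + 9   → row C = row A − 1·row B = (9, 1, −1)   [check: 1·26 − 1·17 = 9]
  17 = 1·9 + 8   → row D = row B − 1·row C = (8, −1, 2)   [check: −1·26 + 2·17 = 8]
  9 = 1·8 + 1   → row E = row C − 1·row D = (1, 2, −3)   [check: 2·26 − 3·17 = 1]
  8 = 8·1 + 0   → remainder 0, stop. gcd = 1 (last nonzero row E).
The gcd is 1, so 17 is invertible mod 26. The last nonzero row gives 2·26 − 3·17 = 1, so t = −3. So 17^(−1) ≡ −3 ≡ 23 (mod 26). Verify: 17 · 23 = 391 ≡ 1 (mod 26). ✓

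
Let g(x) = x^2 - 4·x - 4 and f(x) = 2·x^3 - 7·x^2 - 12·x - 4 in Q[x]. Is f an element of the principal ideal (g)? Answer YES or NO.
In Q[x] the ideal (g) consists of all multiples of g, so f ∈ (g) iff g | f, i.e. iff the remainder of f on division by g is 0. Divide f by g (g is monic, so eliminate the leading term of the running remainder at each step):
  leading term 2·x^3: subtract (2·x)·g(x) = 2·x^3 - 8·x^2 - 8·x, leaving x^2 - 4·x - 4
  leading term x^2: subtract (1)·g(x) = x^2 - 4·x - 4, leaving 0
The remainder is 0, so f(x) = g(x) · h(x) with h(x) = 2·x + 1. Hence g | f, i.e. f ∈ (g).

Final answer: YES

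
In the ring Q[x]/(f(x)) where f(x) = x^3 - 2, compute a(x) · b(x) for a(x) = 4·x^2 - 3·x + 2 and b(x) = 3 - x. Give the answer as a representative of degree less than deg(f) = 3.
a · b ≡ 15·x^2 - 11·x - 2 (mod f(x))

First multiply in Q[x] without reducing: a · b = -4·x^3 + 15·x^2 - 11·x + 6. Now divide by f(x) = x^3 - 2, eliminating the leading term at each step:
  leading term -4·x^3: subtract (-4)·f(x) = 8 - 4·x^3, leaving 15·x^2 - 11·x - 2
The degree is now < 3, so this is the remainder. Hence a · b ≡ 15·x^2 - 11·x - 2 in Q[x]/(f).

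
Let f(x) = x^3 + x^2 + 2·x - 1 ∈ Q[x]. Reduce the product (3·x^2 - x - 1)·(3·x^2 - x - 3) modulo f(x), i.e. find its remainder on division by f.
First multiply in Q[x] without reducing: a · b = 9·x^4 - 6·x^3 - 11·x^2 + 4·x + 3. Now divide by f(x) = x^3 + x^2 + 2·x - 1, eliminating the leading term at each step:
  leading term 9·x^4: subtract (9·x)·f(x) = 9·x^4 + 9·x^3 + 18·x^2 - 9·x, leaving -15·x^3 - 29·x^2 + 13·x + 3
  leading term -15·x^3: subtract (-15)·f(x) = -15·x^3 - 15·x^2 - 30·x + 15, leaving -14·x^2 + 43·x - 12
The degree is now < 3, so this is the remainder. Hence a · b ≡ -14·x^2 + 43·x - 12 in Q[x]/(f).

Final answer: a · b ≡ -14·x^2 + 43·x - 12 (mod f(x))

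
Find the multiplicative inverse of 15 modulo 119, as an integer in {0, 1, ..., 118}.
15^(−1) ≡ 8 (mod 119)

Apply the extended Euclidean algorithm to (119, 15), tracking rows (r, s, t) with s·119 + t·15 = r. Each division r_prev = q·r_cur + r_new produces the new row as (previous row) − q·(current row):
  row A: (119, 1, 0)   [1·119 + 0·15 = 119]
  row B: (15, 0, 1)   [0·119 + 1·15 = 15]
  119 = 7·15 + 14   → row C = row A − 7·row B = (14, 1, −7)   [check: 1·119 − 7·15 = 14]
  15 = 1·14 + 1   → row D = row B − 1·row C = (1, −1, 8)   [check: −1·119 + 8·15 = 1]
  14 = 14·1 + 0   → remainder 0, stop. gcd = 1 (last nonzero row D).
The gcd is 1, so 15 is invertible mod 119. The last nonzero row gives −1·119 + 8·15 = 1, so t = 8. So 15^(−1) ≡ 8 (mod 119). Verify: 15 · 8 = 120 ≡ 1 (mod 119). ✓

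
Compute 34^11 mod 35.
Use repeated squaring. Binary(11) = 1011. Walk through the bits of the exponent 11 left-to-right: at each bit after the leading one, square the running value, then multiply by 34 if the bit is 1 (always reducing mod 35):
  bit 1 = 1 (leading): start with 34.
  bit 2 = 0: square 34^2 = 1156 ≡ 1 (mod 35).
  bit 3 = 1: square 1^2 = 1; bit is 1, so multiply 1·34 = 34 (mod 35).
  bit 4 = 1: square 34^2 = 1156 ≡ 1; bit is 1, so multiply 1·34 = 34 (mod 35).
Final value: 34^11 ≡ 34 (mod 35).

Final answer: 34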